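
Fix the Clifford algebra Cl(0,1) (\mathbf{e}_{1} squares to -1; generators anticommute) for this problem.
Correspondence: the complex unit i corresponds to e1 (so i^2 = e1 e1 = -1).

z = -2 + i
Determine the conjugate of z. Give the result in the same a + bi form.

In blades: z = -2 + e_{1}.
Conjugation here is Clifford conjugation: the scalar is fixed and the grade-1 and grade-2 blades all flip sign, giving -2 - e_{1}; translating back:
Answer: -2 - i


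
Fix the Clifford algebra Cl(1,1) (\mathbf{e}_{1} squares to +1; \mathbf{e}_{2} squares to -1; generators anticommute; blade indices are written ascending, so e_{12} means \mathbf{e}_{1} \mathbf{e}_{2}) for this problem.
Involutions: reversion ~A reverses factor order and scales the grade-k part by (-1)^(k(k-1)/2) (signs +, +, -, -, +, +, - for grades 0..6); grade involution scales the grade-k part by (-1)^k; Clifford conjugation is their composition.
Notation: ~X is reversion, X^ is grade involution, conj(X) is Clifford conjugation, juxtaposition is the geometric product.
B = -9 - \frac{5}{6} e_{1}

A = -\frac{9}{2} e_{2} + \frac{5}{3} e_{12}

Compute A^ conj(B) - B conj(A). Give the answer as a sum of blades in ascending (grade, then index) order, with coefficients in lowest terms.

first term: -\frac{377}{9} e_{2} - \frac{75}{4} e_{12}
second term: -\frac{352}{9} e_{2} + \frac{45}{4} e_{12}
Answer: -\frac{25}{9} e_{2} - 30 e_{12}


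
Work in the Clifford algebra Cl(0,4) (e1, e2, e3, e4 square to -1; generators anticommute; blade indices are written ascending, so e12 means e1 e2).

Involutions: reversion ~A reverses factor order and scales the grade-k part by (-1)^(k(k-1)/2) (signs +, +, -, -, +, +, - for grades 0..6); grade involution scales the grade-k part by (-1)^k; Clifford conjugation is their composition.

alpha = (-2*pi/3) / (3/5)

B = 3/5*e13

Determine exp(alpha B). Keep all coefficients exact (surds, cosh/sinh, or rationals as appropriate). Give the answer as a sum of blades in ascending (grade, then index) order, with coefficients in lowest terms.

B^2 = (3/5)^2*(e13)^2 = 9/25*(-1) = -9/25 (a basis 2-blade squares to minus the product of its generators' squares).
B^2 = -9/25 — the negative square puts this in the circular regime; l = 3/5, alpha*l = -2*pi/3, so exp(alpha B) = cos(-2*pi/3) + (sin(-2*pi/3)/(3/5))*B = -1/2 + (-5*sqrt(3)/6)*B.
Answer: -1/2 - sqrt(3)/2*e13


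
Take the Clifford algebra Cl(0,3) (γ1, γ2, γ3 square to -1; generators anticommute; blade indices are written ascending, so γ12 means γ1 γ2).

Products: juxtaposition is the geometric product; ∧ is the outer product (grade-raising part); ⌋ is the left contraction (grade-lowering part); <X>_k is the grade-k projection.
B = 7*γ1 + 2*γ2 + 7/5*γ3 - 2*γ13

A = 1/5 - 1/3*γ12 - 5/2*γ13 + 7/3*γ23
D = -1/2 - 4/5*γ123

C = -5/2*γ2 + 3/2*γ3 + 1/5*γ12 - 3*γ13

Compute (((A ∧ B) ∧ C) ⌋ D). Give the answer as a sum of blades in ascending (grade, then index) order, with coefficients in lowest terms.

step 1: 7/5*γ1 + 2/5*γ2 + 7/25*γ3 - 2/5*γ13 + 313/15*γ123
step 2: -7/2*γ12 + 21/10*γ13 + 13/10*γ23 + 32/125*γ123
step 3: -128/625 + 26/25*γ1 - 42/25*γ2 - 14/5*γ3
Answer: -128/625 + 26/25*γ1 - 42/25*γ2 - 14/5*γ3


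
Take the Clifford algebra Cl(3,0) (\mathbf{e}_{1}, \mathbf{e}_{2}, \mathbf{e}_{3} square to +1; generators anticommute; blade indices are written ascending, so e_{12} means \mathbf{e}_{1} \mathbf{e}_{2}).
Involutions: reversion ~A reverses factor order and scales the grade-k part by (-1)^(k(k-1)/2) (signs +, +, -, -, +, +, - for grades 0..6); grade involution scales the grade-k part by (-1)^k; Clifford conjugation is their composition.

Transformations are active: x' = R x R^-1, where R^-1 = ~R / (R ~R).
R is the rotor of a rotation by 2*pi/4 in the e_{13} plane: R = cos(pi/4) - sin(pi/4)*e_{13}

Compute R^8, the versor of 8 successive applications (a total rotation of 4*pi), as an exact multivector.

The rotor phase is half the rotation angle and phases add under composition, so 8 steps in the e_{13} plane accumulate phase 8*(pi/4) = 2 \pi: R^8 = cos(2 \pi) - sin(2 \pi)*e_{13}.
cos(2 \pi) = 1 and sin(2 \pi) = 0, so R^8 = 1. The total rotation 4*pi is 2 full turns, so every vector returns to itself, yet the rotor is +1, back on the identity sheet (an even number of 2*pi turns).
Answer: 1


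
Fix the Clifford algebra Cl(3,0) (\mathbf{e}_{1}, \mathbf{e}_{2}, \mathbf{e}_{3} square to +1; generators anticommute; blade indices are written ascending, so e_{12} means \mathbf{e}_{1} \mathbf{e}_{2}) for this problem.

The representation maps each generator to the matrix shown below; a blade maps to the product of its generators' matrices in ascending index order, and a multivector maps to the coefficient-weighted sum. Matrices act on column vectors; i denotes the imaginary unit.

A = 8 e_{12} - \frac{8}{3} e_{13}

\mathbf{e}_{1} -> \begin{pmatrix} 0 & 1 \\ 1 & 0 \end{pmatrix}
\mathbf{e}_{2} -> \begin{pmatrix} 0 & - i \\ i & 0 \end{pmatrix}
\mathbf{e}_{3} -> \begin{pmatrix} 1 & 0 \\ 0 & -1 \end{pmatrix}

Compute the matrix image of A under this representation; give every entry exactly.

Bivector images (products of the table entries): rho(e_{12}) = rho(\mathbf{e}_{1})rho(\mathbf{e}_{2}) = \begin{pmatrix} i & 0 \\ 0 & - i \end{pmatrix}; rho(e_{13}) = rho(\mathbf{e}_{1})rho(\mathbf{e}_{3}) = \begin{pmatrix} 0 & -1 \\ 1 & 0 \end{pmatrix}.
M = (8)*rho(e_{12}) + (-\frac{8}{3})*rho(e_{13}), summed entrywise:
Answer: \begin{pmatrix} 8 i & \frac{8}{3} \\ - \frac{8}{3} & - 8 i \end{pmatrix}


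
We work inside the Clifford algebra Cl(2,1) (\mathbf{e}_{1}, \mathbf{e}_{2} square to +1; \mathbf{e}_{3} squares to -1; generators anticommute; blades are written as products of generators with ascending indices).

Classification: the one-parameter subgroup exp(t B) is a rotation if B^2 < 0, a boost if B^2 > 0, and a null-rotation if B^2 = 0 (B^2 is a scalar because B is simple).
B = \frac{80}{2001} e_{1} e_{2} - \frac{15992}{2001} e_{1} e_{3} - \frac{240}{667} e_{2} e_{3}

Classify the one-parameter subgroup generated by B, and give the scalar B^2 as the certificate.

B^2 term by term: the squares give (\frac{80}{2001})^2*(e_{1} e_{2})^2 + (-\frac{15992}{2001})^2*(e_{1} e_{3})^2 + (-\frac{240}{667})^2*(e_{2} e_{3})^2 = \frac{6400}{4004001}*(-1) + \frac{255744064}{4004001}*(+1) + \frac{57600}{444889}*(+1) = 64 (each basis 2-blade squares to minus the product of its generators' squares); cross terms between blades sharing an index anticommute and cancel. So B^2 = 64.
Answer: boost, certificate B^2 = 64. Why this suffices: the scalar 64 survives any versor conjugation, so its sign alone determines the class however B is presented.


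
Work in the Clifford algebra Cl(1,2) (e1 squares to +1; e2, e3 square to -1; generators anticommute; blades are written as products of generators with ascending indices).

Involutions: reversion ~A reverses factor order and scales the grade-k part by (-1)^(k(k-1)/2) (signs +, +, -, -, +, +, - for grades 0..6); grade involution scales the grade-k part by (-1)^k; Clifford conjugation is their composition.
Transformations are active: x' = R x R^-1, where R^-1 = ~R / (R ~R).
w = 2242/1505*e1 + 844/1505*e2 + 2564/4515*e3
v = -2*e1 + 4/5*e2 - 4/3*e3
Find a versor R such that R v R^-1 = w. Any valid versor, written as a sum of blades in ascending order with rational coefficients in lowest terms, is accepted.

Reasoning: v^2 = w^2 = 356/225 since conjugation preserves the quadratic form; R = v + w = -768/1505*e1 + 2048/1505*e2 - 1152/1505*e3 is then valid when invertible, keeping its own part and reversing (v - w)/2.
Answer: -768/1505*e1 + 2048/1505*e2 - 1152/1505*e3


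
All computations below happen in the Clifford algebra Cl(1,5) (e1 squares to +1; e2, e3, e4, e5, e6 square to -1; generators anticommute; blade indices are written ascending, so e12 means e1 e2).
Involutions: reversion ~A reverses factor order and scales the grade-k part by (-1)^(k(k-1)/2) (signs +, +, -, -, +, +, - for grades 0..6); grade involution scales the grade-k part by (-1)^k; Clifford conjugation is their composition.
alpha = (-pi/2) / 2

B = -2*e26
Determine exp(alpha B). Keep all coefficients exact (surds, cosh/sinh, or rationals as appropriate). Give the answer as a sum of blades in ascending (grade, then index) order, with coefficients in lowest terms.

B^2 = (-2)^2*(e26)^2 = 4*(-1) = -4 (a basis 2-blade squares to minus the product of its generators' squares).
B^2 = -4 — B^2 < 0, so the exponential closes trigonometrically: l = 2, alpha*l = -pi/2, so exp(alpha B) = cos(-pi/2) + (sin(-pi/2)/2)*B = 0 + (-1/2)*B.
Answer: e26


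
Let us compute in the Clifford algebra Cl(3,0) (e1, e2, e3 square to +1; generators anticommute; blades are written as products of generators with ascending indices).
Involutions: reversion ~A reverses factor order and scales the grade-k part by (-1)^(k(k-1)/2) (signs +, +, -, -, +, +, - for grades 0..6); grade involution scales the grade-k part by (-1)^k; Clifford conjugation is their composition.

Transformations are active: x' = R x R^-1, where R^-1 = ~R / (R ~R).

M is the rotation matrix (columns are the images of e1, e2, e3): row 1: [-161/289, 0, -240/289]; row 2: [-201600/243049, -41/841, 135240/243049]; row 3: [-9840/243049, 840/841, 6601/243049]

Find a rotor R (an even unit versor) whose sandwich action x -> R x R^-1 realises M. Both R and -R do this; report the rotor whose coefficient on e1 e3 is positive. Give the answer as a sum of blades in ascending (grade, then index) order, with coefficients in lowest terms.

Method: write R = a + b12*e1 e2 + b13*e1 e3 + b23*e2 e3 with a^2 + b12^2 + b13^2 + b23^2 = 1 (so R^-1 = ~R). Expanding the columns R e_j ~R gives tr M = 4a^2 - 1 and, from the antisymmetric part, M21 - M12 = -4a*b12, M13 - M31 = 4a*b13, M32 - M23 = -4a*b23.
Here tr M = -140649/243049, so a^2 = (1 + tr M)/4 = 25600/243049 and a = ±160/493. Taking a = 160/493: M21 - M12 = -201600/243049, M13 - M31 = -192000/243049, M32 - M23 = 107520/243049, giving b12 = 315/493, b13 = -300/493, b23 = -168/493, i.e. R = 160/493 + 315/493*e1 e2 - 300/493*e1 e3 - 168/493*e2 e3.
Its e1 e3 coefficient is negative, so report the other preimage -R.
Answer: -160/493 - 315/493*e1 e2 + 300/493*e1 e3 + 168/493*e2 e3. Note: both R and -R realise this M (trace -140649/243049); the covering map identifies them, and the e1 e3-coefficient sign is the tie-breaker.


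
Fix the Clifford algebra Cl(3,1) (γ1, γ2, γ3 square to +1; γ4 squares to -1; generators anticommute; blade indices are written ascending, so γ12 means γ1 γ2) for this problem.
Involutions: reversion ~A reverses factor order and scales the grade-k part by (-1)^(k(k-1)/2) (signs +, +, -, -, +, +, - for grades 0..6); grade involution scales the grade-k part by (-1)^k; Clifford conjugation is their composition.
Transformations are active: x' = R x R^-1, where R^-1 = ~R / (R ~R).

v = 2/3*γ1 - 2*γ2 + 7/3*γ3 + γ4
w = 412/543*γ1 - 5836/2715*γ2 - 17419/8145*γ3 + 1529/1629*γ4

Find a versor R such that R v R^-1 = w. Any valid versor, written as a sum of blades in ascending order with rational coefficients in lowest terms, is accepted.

Take R = v + w = 258/181*γ1 - 11266/2715*γ2 + 1586/8145*γ3 + 3158/1629*γ4. Because q(v) = q(w) = 80/9, conjugation by R sends v exactly to w.
Answer: 258/181*γ1 - 11266/2715*γ2 + 1586/8145*γ3 + 3158/1629*γ4


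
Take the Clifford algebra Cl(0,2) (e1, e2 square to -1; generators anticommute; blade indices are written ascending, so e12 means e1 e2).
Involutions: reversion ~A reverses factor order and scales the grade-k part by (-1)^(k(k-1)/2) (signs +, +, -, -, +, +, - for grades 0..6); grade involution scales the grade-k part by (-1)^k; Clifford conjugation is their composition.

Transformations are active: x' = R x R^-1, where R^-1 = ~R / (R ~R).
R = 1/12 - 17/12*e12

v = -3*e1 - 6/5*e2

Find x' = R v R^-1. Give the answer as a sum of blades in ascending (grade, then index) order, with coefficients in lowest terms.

~R = 1/12 + 17/12*e12, and R ~R = 145/72, so R^-1 = ~R / (145/72).
R v = -39/20*e1 + 83/20*e2
Answer: 2058/725*e1 + 1119/725*e2


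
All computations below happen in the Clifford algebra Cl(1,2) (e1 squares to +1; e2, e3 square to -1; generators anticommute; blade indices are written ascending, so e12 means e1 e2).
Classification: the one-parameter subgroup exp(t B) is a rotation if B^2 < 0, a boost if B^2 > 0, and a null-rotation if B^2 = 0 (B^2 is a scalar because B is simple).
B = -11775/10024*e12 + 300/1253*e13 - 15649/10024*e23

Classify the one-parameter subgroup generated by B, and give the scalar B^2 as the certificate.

B^2 term by term: the squares give (-11775/10024)^2*(e12)^2 + (300/1253)^2*(e13)^2 + (-15649/10024)^2*(e23)^2 = 138650625/100480576*(+1) + 90000/1570009*(+1) + 244891201/100480576*(-1) = -1 (each basis 2-blade squares to minus the product of its generators' squares); cross terms between blades sharing an index anticommute and cancel. So B^2 = -1.
Answer: rotation, certificate B^2 = -1. The invariant at work: B^2 = -1 is unchanged by conjugation, hence its sign classifies the subgroup whatever basis B is written in.


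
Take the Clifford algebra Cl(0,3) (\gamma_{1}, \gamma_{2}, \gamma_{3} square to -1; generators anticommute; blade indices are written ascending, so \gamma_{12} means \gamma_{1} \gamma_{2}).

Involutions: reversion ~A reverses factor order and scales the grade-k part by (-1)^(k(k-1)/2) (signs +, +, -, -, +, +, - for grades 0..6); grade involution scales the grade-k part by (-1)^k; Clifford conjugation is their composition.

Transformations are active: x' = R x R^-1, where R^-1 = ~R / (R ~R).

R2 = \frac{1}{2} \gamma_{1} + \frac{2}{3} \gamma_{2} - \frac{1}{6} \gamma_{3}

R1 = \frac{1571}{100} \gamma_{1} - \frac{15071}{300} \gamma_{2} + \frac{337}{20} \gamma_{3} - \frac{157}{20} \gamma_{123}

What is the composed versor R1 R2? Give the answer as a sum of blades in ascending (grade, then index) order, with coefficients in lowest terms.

Distribute over the terms of R2 (each basis-blade product reordered to ascending indices, repeated generators contracted through their squares):
R1 (\frac{1}{2} \gamma_{1}) = -\frac{1571}{200} + \frac{15071}{600} \gamma_{12} - \frac{337}{40} \gamma_{13} + \frac{157}{40} \gamma_{23}
R1 (\frac{2}{3} \gamma_{2}) = \frac{15071}{450} + \frac{1571}{150} \gamma_{12} - \frac{157}{30} \gamma_{13} - \frac{337}{30} \gamma_{23}
R1 (-\frac{1}{6} \gamma_{3}) = \frac{337}{120} - \frac{157}{120} \gamma_{12} - \frac{1571}{600} \gamma_{13} + \frac{15071}{1800} \gamma_{23}
Summing the partial products and collecting blades:
Answer: \frac{256}{9} + \frac{2057}{60} \gamma_{12} - \frac{4883}{300} \gamma_{13} + \frac{479}{450} \gamma_{23}


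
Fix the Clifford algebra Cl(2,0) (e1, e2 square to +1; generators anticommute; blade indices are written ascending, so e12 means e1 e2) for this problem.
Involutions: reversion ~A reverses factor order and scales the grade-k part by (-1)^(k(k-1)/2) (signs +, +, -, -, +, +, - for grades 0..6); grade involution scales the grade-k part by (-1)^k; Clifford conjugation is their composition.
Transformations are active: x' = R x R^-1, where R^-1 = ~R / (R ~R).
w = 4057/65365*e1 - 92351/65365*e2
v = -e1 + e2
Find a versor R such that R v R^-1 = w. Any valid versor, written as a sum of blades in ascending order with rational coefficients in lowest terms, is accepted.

Construction: equal norms (both 2) license R = v + w = -61308/65365*e1 - 26986/65365*e2 — nothing changes along that direction, while (v - w)/2 changes sign, so v maps onto w.
Answer: -61308/65365*e1 - 26986/65365*e2


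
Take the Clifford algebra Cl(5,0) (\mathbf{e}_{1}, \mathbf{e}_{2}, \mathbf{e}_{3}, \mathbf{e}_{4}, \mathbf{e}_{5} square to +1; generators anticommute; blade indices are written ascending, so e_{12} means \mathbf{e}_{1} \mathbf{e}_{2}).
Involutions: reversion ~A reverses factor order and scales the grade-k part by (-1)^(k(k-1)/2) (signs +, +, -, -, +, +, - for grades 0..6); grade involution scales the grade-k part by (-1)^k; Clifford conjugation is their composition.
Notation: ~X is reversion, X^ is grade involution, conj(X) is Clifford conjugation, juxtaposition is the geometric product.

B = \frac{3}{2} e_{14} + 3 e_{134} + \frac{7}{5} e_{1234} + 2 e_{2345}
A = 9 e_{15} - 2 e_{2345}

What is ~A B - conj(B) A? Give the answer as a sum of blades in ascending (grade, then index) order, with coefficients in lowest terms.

first term: -4 - \frac{14}{5} e_{15} - \frac{27}{2} e_{45} + 6 e_{125} + 27 e_{345} + 18 e_{1234} + 3 e_{1235} - \frac{63}{5} e_{2345}
second term: -4 + \frac{14}{5} e_{15} + \frac{27}{2} e_{45} + 6 e_{125} + 27 e_{345} + 18 e_{1234} + 3 e_{1235} - \frac{63}{5} e_{2345}
Answer: -\frac{28}{5} e_{15} - 27 e_{45}


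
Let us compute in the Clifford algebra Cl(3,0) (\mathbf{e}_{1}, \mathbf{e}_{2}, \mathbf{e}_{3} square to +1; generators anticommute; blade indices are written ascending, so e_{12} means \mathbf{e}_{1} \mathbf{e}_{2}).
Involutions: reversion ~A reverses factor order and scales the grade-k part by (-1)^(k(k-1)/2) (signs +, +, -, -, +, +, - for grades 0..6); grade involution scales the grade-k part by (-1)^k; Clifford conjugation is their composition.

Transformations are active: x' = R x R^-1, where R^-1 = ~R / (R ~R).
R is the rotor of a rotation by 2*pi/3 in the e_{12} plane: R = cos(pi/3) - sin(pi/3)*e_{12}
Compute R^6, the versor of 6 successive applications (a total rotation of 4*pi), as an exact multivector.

Half-angle bookkeeping: 6 applications in e_{12} add up to rotor phase 6*pi/3 = 2 \pi, so R^6 = cos(2 \pi) - sin(2 \pi)*e_{12}.
cos(2 \pi) = 1 and sin(2 \pi) = 0, so R^6 = 1. The total rotation 4*pi is 2 full turns, so every vector returns to itself, yet the rotor is +1, back on the identity sheet (an even number of 2*pi turns).
Answer: 1


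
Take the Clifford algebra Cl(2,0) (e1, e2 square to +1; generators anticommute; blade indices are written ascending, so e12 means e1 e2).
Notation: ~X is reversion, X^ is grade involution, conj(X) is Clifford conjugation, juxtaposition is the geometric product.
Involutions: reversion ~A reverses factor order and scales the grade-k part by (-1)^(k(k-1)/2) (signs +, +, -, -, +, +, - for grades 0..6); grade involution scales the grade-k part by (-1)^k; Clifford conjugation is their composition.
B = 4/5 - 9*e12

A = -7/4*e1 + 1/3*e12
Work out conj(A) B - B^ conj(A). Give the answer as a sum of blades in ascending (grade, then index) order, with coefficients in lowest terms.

first term: -3 + 7/5*e1 - 63/4*e2 - 4/15*e12
second term: -3 + 7/5*e1 + 63/4*e2 - 4/15*e12
Answer: -63/2*e2


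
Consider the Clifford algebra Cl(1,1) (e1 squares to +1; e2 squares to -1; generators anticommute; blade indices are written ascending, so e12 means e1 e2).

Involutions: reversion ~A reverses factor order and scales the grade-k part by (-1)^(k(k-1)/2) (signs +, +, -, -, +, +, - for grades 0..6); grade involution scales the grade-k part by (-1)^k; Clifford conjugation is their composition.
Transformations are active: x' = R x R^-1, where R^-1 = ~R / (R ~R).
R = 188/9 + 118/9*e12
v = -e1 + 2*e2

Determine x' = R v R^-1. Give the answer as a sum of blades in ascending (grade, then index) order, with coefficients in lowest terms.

~R = 188/9 - 118/9*e12, and R ~R = 2380/9, so R^-1 = ~R / (2380/9).
R v = -424/9*e1 + 494/9*e2
Answer: -34501/5355*e1 + 35726/5355*e2


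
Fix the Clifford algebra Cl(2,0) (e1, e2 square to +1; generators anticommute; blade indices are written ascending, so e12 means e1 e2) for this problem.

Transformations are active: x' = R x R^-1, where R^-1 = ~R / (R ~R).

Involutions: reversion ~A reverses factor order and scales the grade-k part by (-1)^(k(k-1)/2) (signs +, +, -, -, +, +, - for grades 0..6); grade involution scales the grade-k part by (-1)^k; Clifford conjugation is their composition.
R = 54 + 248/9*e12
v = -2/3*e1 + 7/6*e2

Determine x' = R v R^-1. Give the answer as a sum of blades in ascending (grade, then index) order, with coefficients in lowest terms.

~R = 54 - 248/9*e12, and R ~R = 297700/81, so R^-1 = ~R / (297700/81).
R v = -104/27*e1 + 2197/27*e2
Answer: 9506/17175*e1 + 42059/34350*e2


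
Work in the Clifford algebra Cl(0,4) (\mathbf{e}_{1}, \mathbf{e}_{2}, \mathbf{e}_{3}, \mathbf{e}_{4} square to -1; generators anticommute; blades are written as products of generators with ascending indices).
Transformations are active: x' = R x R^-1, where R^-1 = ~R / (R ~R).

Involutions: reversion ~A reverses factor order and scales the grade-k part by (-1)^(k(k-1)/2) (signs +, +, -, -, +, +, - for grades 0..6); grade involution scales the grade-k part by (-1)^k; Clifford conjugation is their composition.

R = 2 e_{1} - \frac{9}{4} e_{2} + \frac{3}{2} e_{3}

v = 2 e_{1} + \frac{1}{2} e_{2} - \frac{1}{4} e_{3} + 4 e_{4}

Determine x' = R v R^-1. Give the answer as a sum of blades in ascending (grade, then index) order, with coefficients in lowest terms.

~R = 2 e_{1} - \frac{9}{4} e_{2} + \frac{3}{2} e_{3}, and R ~R = -\frac{181}{16}, so R^-1 = ~R / (-\frac{181}{16}).
R v = -\frac{5}{2} + \frac{11}{2} e_{1} e_{2} - \frac{7}{2} e_{1} e_{3} + 8 e_{1} e_{4} - \frac{3}{16} e_{2} e_{3} - 9 e_{2} e_{4} + 6 e_{3} e_{4}
Answer: -\frac{202}{181} e_{1} - \frac{541}{362} e_{2} + \frac{661}{724} e_{3} - 4 e_{4}


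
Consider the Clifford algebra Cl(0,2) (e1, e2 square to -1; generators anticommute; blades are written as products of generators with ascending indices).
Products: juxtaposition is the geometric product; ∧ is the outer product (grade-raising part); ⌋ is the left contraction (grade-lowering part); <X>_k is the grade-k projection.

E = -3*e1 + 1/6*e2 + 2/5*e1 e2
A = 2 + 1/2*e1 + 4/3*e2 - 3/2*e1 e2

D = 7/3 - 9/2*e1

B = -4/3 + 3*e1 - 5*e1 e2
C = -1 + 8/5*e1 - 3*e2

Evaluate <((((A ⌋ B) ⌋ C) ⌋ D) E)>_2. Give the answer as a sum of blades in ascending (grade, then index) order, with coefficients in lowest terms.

step 1: -35/3 - 2/3*e1 + 5/2*e2 - 10*e1 e2
step 2: 607/30 - 56/3*e1 + 35*e2
step 3: -3311/90 - 1821/20*e1
step 4: -5463/20 + 3311/30*e1 + 81779/2700*e2 - 53803/1800*e1 e2
step 5: -53803/1800*e1 e2
Answer: -53803/1800*e1 e2


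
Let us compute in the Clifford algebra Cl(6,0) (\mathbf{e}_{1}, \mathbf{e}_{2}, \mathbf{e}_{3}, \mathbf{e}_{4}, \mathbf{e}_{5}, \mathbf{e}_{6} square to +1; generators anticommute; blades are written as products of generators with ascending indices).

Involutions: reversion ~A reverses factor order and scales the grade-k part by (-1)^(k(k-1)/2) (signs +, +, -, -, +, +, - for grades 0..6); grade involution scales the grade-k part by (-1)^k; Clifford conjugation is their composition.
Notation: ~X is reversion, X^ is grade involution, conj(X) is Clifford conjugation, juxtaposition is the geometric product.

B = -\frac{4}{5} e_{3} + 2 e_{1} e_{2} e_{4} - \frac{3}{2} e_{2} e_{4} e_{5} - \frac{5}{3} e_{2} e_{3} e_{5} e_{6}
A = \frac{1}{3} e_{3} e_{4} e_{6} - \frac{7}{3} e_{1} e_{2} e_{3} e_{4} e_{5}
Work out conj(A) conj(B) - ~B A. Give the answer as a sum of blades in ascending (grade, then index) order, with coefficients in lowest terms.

first term: -\frac{7}{2} e_{1} e_{3} + \frac{14}{3} e_{3} e_{5} + \frac{4}{15} e_{4} e_{6} + \frac{35}{9} e_{1} e_{4} e_{6} - \frac{5}{9} e_{2} e_{4} e_{5} - \frac{2}{3} e_{1} e_{2} e_{3} e_{6} + \frac{28}{15} e_{1} e_{2} e_{4} e_{5} + \frac{1}{2} e_{2} e_{3} e_{5} e_{6}
second term: -\frac{7}{2} e_{1} e_{3} + \frac{14}{3} e_{3} e_{5} - \frac{4}{15} e_{4} e_{6} + \frac{35}{9} e_{1} e_{4} e_{6} - \frac{5}{9} e_{2} e_{4} e_{5} + \frac{2}{3} e_{1} e_{2} e_{3} e_{6} + \frac{28}{15} e_{1} e_{2} e_{4} e_{5} - \frac{1}{2} e_{2} e_{3} e_{5} e_{6}
Answer: \frac{8}{15} e_{4} e_{6} - \frac{4}{3} e_{1} e_{2} e_{3} e_{6} + e_{2} e_{3} e_{5} e_{6}


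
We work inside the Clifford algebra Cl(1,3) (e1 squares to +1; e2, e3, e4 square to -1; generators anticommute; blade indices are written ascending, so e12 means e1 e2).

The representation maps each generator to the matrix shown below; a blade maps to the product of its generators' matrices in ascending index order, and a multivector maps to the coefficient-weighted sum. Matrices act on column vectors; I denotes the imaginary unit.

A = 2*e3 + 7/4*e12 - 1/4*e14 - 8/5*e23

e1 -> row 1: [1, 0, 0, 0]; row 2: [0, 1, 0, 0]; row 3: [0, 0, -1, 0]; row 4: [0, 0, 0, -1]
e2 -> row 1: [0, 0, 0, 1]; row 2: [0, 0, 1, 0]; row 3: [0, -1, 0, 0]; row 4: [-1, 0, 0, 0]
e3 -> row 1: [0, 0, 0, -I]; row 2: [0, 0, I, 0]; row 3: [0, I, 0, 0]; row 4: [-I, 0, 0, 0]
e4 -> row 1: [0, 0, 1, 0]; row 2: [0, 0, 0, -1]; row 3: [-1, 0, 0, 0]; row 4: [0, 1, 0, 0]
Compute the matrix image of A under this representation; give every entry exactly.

Bivector images (products of the table entries): rho(e12) = rho(e1)rho(e2) = row 1: [0, 0, 0, 1]; row 2: [0, 0, 1, 0]; row 3: [0, 1, 0, 0]; row 4: [1, 0, 0, 0]; rho(e14) = rho(e1)rho(e4) = row 1: [0, 0, 1, 0]; row 2: [0, 0, 0, -1]; row 3: [1, 0, 0, 0]; row 4: [0, -1, 0, 0]; rho(e23) = rho(e2)rho(e3) = row 1: [-I, 0, 0, 0]; row 2: [0, I, 0, 0]; row 3: [0, 0, -I, 0]; row 4: [0, 0, 0, I].
M = (2)*rho(e3) + (7/4)*rho(e12) + (-1/4)*rho(e14) + (-8/5)*rho(e23), summed entrywise:
Answer: row 1: [8*I/5, 0, -1/4, 7/4 - 2*I]; row 2: [0, -8*I/5, 7/4 + 2*I, 1/4]; row 3: [-1/4, 7/4 + 2*I, 8*I/5, 0]; row 4: [7/4 - 2*I, 1/4, 0, -8*I/5]


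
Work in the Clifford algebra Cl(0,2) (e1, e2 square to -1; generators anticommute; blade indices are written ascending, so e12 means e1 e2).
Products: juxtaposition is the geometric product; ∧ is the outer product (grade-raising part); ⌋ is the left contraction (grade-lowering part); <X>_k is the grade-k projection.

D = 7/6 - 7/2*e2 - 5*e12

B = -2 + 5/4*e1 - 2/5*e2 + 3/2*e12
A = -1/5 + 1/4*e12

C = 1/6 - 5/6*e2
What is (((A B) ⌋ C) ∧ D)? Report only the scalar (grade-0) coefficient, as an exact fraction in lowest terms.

step 1: 1/40 - 3/20*e1 + 157/400*e2 - 4/5*e12
step 2: 53/160 - 1/48*e2
step 3: 371/960 - 3409/2880*e2 - 53/32*e12
Answer: 371/960


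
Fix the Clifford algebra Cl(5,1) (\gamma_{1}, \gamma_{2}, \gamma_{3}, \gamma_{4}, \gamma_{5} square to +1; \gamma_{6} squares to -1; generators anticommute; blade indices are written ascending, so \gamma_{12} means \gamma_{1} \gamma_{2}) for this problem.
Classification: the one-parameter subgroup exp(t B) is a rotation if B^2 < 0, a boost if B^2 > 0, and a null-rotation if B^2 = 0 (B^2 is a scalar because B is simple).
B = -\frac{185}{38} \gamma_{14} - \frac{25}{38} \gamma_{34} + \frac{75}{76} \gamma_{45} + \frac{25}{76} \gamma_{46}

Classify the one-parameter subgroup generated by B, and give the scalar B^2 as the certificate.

B^2 term by term: the squares give (-\frac{185}{38})^2*(\gamma_{14})^2 + (-\frac{25}{38})^2*(\gamma_{34})^2 + (\frac{75}{76})^2*(\gamma_{45})^2 + (\frac{25}{76})^2*(\gamma_{46})^2 = \frac{34225}{1444}*(-1) + \frac{625}{1444}*(-1) + \frac{5625}{5776}*(-1) + \frac{625}{5776}*(+1) = -25 (each basis 2-blade squares to minus the product of its generators' squares); cross terms between blades sharing an index anticommute and cancel. So B^2 = -25.
Answer: rotation, certificate B^2 = -25. Note: conjugating B changes its blade decomposition but never the scalar B^2 = -25, whose sign settles the classification.


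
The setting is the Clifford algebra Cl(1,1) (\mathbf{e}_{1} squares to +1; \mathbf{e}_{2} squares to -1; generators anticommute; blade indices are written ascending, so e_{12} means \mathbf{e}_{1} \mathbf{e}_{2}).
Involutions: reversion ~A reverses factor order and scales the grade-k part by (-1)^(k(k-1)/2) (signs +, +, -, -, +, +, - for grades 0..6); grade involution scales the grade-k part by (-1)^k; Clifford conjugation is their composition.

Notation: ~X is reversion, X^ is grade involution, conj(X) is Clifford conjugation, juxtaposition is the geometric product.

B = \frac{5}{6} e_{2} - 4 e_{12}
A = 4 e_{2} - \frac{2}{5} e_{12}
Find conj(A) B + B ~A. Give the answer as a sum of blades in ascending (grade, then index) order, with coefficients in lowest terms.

first term: \frac{26}{15} + \frac{47}{3} e_{1}
second term: -\frac{74}{15} + \frac{49}{3} e_{1}
Answer: -\frac{16}{5} + 32 e_{1}


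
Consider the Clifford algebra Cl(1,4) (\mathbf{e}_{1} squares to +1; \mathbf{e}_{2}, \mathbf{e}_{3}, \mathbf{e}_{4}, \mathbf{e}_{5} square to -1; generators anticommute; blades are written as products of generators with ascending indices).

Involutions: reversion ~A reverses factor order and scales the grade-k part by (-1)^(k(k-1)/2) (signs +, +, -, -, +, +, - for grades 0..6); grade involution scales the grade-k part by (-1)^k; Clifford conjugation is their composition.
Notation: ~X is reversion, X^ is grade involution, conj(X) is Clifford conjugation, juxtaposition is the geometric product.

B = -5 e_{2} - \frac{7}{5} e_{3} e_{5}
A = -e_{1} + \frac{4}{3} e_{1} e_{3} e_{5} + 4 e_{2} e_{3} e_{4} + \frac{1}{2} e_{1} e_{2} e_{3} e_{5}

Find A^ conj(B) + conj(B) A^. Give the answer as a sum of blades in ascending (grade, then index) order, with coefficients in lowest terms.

first term: \frac{28}{15} e_{1} + \frac{43}{10} e_{1} e_{2} + 20 e_{3} e_{4} - \frac{11}{10} e_{1} e_{3} e_{5} - \frac{28}{5} e_{2} e_{4} e_{5} - \frac{20}{3} e_{1} e_{2} e_{3} e_{5}
second term: \frac{28}{15} e_{1} - \frac{57}{10} e_{1} e_{2} + 20 e_{3} e_{4} + \frac{39}{10} e_{1} e_{3} e_{5} + \frac{28}{5} e_{2} e_{4} e_{5} + \frac{20}{3} e_{1} e_{2} e_{3} e_{5}
Answer: \frac{56}{15} e_{1} - \frac{7}{5} e_{1} e_{2} + 40 e_{3} e_{4} + \frac{14}{5} e_{1} e_{3} e_{5}


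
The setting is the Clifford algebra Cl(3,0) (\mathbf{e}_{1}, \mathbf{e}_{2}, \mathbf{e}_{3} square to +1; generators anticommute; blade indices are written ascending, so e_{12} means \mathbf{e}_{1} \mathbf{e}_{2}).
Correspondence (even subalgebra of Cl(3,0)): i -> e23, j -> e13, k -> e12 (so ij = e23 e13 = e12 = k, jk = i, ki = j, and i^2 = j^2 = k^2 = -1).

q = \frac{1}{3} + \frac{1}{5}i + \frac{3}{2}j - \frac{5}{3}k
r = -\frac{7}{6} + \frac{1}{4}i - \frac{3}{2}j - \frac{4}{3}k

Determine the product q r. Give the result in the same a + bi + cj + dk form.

In blades: q = \frac{1}{3} - \frac{5}{3} e_{12} + \frac{3}{2} e_{13} + \frac{1}{5} e_{23}, r = -\frac{7}{6} - \frac{4}{3} e_{12} - \frac{3}{2} e_{13} + \frac{1}{4} e_{23}.
Distribute q over r term by term (generator squares from the signature, products reordered to ascending indices): (\frac{1}{3})*r = -\frac{7}{18} - \frac{4}{9} e_{12} - \frac{1}{2} e_{13} + \frac{1}{12} e_{23}; (-\frac{5}{3} e_{12})*r = -\frac{20}{9} + \frac{35}{18} e_{12} - \frac{5}{12} e_{13} - \frac{5}{2} e_{23}; (\frac{3}{2} e_{13})*r = \frac{9}{4} - \frac{3}{8} e_{12} - \frac{7}{4} e_{13} - 2 e_{23}; (\frac{1}{5} e_{23})*r = -\frac{1}{20} - \frac{3}{10} e_{12} + \frac{4}{15} e_{13} - \frac{7}{30} e_{23}.
Sum: -\frac{37}{90} + \frac{33}{40} e_{12} - \frac{12}{5} e_{13} - \frac{93}{20} e_{23}; translating back through the correspondence:
Answer: -\frac{37}{90} - \frac{93}{20}i - \frac{12}{5}j + \frac{33}{40}k


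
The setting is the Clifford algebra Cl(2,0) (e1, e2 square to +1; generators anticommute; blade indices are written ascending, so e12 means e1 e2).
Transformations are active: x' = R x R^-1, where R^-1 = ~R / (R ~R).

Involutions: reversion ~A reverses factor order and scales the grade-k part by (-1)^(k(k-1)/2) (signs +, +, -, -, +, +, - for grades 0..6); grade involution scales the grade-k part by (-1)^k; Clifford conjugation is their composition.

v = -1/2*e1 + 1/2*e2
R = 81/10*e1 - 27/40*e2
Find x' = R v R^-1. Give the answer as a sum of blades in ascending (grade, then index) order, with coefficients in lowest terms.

~R = 81/10*e1 - 27/40*e2, and R ~R = 21141/320, so R^-1 = ~R / (21141/320).
R v = -351/80 + 297/80*e12
Answer: -167/290*e1 - 119/290*e2


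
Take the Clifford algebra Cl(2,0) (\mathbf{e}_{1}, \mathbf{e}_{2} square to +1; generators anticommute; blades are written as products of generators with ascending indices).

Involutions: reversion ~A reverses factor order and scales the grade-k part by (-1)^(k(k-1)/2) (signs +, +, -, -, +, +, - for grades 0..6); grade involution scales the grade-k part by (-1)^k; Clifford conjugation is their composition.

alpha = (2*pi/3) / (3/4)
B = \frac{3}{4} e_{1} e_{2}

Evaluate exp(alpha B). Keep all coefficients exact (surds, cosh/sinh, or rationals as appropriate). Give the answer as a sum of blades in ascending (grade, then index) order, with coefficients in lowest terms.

B^2 = (\frac{3}{4})^2*(e_{1} e_{2})^2 = \frac{9}{16}*(-1) = -\frac{9}{16} (a basis 2-blade squares to minus the product of its generators' squares).
B^2 = -\frac{9}{16} — a negative square means the series sums to a rotation: l = \frac{3}{4}, alpha*l = \frac{2 \pi}{3}, so exp(alpha B) = cos(\frac{2 \pi}{3}) + (sin(\frac{2 \pi}{3})/(\frac{3}{4}))*B = - \frac{1}{2} + (\frac{2 \sqrt{3}}{3})*B.
Answer: - \frac{1}{2} + \frac{\sqrt{3}}{2} e_{1} e_{2}


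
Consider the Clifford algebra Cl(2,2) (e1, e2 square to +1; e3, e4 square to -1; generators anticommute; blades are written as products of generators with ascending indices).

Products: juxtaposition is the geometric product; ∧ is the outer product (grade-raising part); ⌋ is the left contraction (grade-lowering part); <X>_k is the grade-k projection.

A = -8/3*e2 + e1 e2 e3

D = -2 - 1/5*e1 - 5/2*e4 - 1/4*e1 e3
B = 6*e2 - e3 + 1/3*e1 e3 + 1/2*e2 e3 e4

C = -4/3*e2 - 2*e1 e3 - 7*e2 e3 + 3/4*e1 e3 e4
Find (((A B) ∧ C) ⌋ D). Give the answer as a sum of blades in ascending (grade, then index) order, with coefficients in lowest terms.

step 1: -16 - 1/3*e2 + e1 e2 - 6*e1 e3 + 1/2*e1 e4 + 8/3*e2 e3 - 4/3*e3 e4 + 8/9*e1 e2 e3
step 2: 64/3*e2 + 32*e1 e3 + 112*e2 e3 - 26/3*e1 e2 e3 + 2/3*e1 e2 e4 - 12*e1 e3 e4 + 16/9*e2 e3 e4 - 13/4*e1 e2 e3 e4
step 3: -8
Answer: -8


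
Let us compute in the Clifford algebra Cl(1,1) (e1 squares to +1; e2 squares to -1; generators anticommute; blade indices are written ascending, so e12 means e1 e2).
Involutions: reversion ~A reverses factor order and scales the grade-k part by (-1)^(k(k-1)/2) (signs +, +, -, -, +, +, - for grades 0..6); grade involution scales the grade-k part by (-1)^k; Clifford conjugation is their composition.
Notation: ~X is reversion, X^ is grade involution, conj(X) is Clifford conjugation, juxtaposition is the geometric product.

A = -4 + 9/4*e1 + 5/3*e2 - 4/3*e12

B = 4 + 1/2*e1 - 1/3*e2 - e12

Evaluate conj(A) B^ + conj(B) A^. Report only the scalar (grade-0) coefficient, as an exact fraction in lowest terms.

first term: -1127/72 - 52/9*e1 - 61/12*e2 + 31/4*e12
second term: -1127/72 - 52/9*e1 - 61/12*e2 - 31/4*e12
Answer: -1127/36


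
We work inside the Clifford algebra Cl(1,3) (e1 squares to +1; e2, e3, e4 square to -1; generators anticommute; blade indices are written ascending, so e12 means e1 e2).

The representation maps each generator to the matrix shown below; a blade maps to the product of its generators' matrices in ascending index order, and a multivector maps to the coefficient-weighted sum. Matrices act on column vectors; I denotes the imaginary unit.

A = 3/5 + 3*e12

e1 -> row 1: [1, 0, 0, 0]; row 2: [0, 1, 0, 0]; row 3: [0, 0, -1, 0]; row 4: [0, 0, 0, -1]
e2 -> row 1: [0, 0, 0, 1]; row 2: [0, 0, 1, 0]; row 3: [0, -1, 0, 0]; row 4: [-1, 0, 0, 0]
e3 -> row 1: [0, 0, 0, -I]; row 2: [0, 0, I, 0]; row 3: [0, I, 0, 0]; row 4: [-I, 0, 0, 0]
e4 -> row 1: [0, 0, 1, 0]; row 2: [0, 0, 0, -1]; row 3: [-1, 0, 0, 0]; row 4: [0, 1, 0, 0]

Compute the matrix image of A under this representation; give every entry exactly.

Bivector images (products of the table entries): rho(e12) = rho(e1)rho(e2) = row 1: [0, 0, 0, 1]; row 2: [0, 0, 1, 0]; row 3: [0, 1, 0, 0]; row 4: [1, 0, 0, 0].
M = (3/5)*1 + (3)*rho(e12), summed entrywise (1 is the identity matrix):
Answer: row 1: [3/5, 0, 0, 3]; row 2: [0, 3/5, 3, 0]; row 3: [0, 3, 3/5, 0]; row 4: [3, 0, 0, 3/5]


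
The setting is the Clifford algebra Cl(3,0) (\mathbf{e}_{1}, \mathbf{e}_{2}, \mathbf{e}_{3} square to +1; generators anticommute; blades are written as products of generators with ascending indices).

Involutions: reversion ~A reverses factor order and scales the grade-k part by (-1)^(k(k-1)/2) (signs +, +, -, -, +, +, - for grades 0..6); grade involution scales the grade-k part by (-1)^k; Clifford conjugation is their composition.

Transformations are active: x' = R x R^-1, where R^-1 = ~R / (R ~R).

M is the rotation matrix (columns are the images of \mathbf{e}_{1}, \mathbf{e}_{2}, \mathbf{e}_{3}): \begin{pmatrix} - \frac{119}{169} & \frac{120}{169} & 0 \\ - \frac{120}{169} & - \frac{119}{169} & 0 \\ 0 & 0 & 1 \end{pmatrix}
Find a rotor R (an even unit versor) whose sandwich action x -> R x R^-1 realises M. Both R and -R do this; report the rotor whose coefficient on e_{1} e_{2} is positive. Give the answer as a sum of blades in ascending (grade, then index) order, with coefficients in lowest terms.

Method: write R = a + b12*e_{1} e_{2} + b13*e_{1} e_{3} + b23*e_{2} e_{3} with a^2 + b12^2 + b13^2 + b23^2 = 1 (so R^-1 = ~R). Expanding the columns R e_j ~R gives tr M = 4a^2 - 1 and, from the antisymmetric part, M21 - M12 = -4a*b12, M13 - M31 = 4a*b13, M32 - M23 = -4a*b23.
Here tr M = -\frac{69}{169}, so a^2 = (1 + tr M)/4 = \frac{25}{169} and a = ±\frac{5}{13}. Taking a = \frac{5}{13}: M21 - M12 = -\frac{240}{169}, M13 - M31 = 0, M32 - M23 = 0, giving b12 = \frac{12}{13}, b13 = 0, b23 = 0, i.e. R = \frac{5}{13} + \frac{12}{13} e_{1} e_{2}.
Its e_{1} e_{2} coefficient is already positive.
Answer: \frac{5}{13} + \frac{12}{13} e_{1} e_{2}. Recall the cover is two-to-one: with M of trace -\frac{69}{169}, both preimages act alike, and the stated e_{1} e_{2} sign chooses the sheet.


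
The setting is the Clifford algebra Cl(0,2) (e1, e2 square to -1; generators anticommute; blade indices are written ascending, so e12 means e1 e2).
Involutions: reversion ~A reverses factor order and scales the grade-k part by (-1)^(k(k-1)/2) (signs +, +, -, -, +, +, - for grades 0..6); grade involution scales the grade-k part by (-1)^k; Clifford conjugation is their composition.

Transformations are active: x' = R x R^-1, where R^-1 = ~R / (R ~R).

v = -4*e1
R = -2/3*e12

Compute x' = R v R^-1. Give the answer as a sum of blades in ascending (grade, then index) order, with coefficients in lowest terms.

~R = 2/3*e12, and R ~R = 4/9, so R^-1 = ~R / (4/9).
R v = 8/3*e2
Answer: 4*e1


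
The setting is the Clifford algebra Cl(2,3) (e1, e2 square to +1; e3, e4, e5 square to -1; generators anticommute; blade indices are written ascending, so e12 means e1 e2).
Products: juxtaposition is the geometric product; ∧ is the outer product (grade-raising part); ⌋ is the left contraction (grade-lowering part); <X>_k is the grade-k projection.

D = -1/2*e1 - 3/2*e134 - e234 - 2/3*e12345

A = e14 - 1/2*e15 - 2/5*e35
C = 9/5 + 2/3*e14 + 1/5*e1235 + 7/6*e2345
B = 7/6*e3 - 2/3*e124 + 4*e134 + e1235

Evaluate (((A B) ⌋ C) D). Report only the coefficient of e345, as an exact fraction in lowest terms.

step 1: 2/3*e2 - 4*e3 - 7/15*e5 + 2/5*e12 - 1/2*e23 - 7/6*e134 + 7/12*e135 + 8/5*e145 - 1/3*e245 + 2*e345 - e2345 - 4/15*e12345
step 2: 7/6 - 49/20*e2 + 7/18*e3 - 1/10*e15 - 2/25*e35 - 7/12*e45 - 7/75*e123 + 4/5*e125 - 2/15*e135 - 49/90*e234 - 14/3*e245 + 7/9*e345
step 3: -49/90 - 7/12*e1 - 1/20*e5 - 1001/1080*e12 + 119/36*e13 - 49/100*e14 - 217/270*e15 + 7/150*e23 - 11/25*e24 - 53/45*e25 + 23/12*e34 + 71/15*e35 - 31/225*e45 - 7/18*e123 + 4/75*e124 - 7/4*e134 + 183/200*e135 + 103/600*e145 - 37/30*e234 + 7/12*e235 - 2/25*e245 - 3/20*e345 - 1421/360*e1234 - 7*e1235 - 298/135*e1245 - 4/9*e1345 - 6/5*e2345 - 79/90*e12345
Answer: -3/20


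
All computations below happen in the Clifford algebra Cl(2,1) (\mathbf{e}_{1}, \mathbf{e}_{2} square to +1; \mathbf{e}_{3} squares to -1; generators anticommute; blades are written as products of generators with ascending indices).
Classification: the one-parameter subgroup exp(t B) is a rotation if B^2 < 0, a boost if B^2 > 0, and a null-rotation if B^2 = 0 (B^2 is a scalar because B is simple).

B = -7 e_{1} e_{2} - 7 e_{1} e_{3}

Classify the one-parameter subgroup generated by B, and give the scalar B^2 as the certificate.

B^2 term by term: the squares give (-7)^2*(e_{1} e_{2})^2 + (-7)^2*(e_{1} e_{3})^2 = 49*(-1) + 49*(+1) = 0 (each basis 2-blade squares to minus the product of its generators' squares); cross terms between blades sharing an index anticommute and cancel. So B^2 = 0.
Answer: null-rotation, certificate B^2 = 0. Check the certificate: B^2 = 0, and that sign is decisive whatever form B takes.
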